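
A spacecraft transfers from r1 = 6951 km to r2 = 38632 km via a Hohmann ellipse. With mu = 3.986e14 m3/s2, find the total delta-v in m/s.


V1 = sqrt(mu/r1) = 7572.6 m/s
dV1 = V1*(sqrt(2*r2/(r1+r2)) - 1) = 2286.38 m/s
V2 = sqrt(mu/r2) = 3212.14 m/s
dV2 = V2*(1 - sqrt(2*r1/(r1+r2))) = 1438.23 m/s
Total dV = 3725 m/s

3725 m/s


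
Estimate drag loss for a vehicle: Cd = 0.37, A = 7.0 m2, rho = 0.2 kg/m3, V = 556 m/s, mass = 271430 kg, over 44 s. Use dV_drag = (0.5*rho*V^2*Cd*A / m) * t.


D = 0.5 * 0.2 * 556^2 * 0.37 * 7.0 = 80066.22 N
a = 80066.22 / 271430 = 0.295 m/s2
dV = 0.295 * 44 = 13.0 m/s

13.0 m/s


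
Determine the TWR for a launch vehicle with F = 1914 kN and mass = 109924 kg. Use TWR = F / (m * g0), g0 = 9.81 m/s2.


TWR = 1914000 / (109924 * 9.81) = 1.77

1.77


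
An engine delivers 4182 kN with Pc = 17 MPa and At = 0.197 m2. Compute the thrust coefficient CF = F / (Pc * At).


CF = 4182000 / (17e6 * 0.197) = 1.25

1.25


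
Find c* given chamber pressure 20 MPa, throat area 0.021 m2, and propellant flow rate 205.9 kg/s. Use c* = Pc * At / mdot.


c* = 20e6 * 0.021 / 205.9 = 2040 m/s

2040 m/s


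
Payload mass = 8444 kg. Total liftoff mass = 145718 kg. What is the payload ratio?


PR = 8444 / 145718 = 0.0579

0.0579


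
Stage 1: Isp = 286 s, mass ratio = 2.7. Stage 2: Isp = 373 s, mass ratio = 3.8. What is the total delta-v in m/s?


dV1 = 286 * 9.81 * ln(2.7) = 2786.7 m/s
dV2 = 373 * 9.81 * ln(3.8) = 4884.9 m/s
Total dV = 2786.7 + 4884.9 = 7671.6 m/s ~ 7672 m/s

7672 m/s


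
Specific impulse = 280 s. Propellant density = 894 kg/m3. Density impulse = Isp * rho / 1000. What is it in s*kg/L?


rho*Isp = 280 * 894 / 1000 = 250 s*kg/L

250 s*kg/L


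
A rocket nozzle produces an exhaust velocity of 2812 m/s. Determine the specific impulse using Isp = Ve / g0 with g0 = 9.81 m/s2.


Isp = Ve / g0 = 2812 / 9.81 = 286.6 s

286.6 s


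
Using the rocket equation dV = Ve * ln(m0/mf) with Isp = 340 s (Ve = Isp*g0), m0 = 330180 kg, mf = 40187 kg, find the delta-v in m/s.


Ve = 340 * 9.81 = 3335.4 m/s
dV = 3335.4 * ln(330180/40187) = 7025 m/s

7025 m/s


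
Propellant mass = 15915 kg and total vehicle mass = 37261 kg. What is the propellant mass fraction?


PMF = 15915 / 37261 = 0.427

0.427


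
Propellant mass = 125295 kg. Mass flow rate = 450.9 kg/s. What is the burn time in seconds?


tb = 125295 / 450.9 = 277.9 s

277.9 s


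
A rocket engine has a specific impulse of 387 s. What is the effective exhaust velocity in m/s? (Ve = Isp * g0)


Ve = Isp * g0 = 387 * 9.81 = 3796.5 m/s

3796.5 m/s


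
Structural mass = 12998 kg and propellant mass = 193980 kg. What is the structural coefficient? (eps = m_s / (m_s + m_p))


eps = 12998 / (12998 + 193980) = 0.0628

0.0628


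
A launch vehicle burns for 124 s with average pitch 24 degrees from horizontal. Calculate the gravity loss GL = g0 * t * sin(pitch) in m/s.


GL = 9.81 * 124 * sin(24 deg) = 495 m/s

495 m/s


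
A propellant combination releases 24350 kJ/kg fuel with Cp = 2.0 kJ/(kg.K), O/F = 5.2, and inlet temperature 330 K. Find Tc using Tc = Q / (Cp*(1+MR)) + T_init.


Tc = 24350 / (2.0 * (1 + 5.2)) + 330 = 2294 K

2294 K


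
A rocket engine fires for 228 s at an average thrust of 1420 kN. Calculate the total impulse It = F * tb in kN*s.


It = 1420 * 228 = 323760 kN*s

323760 kN*s


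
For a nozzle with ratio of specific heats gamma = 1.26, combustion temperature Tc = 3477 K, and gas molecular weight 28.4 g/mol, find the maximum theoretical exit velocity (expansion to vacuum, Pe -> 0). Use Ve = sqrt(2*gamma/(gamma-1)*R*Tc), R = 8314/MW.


R = 8314 / 28.4 = 292.75 J/(kg.K)
Ve = sqrt(2 * 1.26 / (1.26 - 1) * 292.75 * 3477) = 3141 m/s

3141 m/s


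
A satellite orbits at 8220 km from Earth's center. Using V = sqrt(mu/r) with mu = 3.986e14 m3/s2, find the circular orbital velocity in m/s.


V = sqrt(3.986e14 / 8220000) = 6964 m/s

6964 m/s


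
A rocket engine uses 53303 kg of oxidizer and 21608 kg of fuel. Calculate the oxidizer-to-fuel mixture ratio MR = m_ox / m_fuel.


MR = 53303 / 21608 = 2.47

2.47


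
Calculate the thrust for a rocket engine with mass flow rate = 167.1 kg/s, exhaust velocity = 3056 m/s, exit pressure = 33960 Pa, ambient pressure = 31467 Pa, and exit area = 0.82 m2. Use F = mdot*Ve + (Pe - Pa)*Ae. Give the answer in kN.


F = 167.1 * 3056 + (33960 - 31467) * 0.82 = 512702.0 N = 512.7 kN

512.7 kN


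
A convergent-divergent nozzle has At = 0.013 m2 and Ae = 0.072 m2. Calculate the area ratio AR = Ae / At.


AR = 0.072 / 0.013 = 5.5

5.5


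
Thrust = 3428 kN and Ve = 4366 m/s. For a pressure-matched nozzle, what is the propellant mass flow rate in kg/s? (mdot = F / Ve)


mdot = F / Ve = 3428000 / 4366 = 785.2 kg/s

785.2 kg/s


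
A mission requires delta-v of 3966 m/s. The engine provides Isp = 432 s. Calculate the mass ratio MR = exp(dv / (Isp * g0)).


Ve = 432 * 9.81 = 4237.92 m/s
MR = exp(3966 / 4237.92) = 2.549

2.549


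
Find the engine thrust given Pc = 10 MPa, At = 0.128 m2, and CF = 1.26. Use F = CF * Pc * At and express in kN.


F = 1.26 * 10e6 * 0.128 = 1.6128e+06 N = 1612.8 kN

1612.8 kN


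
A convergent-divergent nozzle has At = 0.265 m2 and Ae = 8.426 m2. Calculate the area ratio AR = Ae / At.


AR = 8.426 / 0.265 = 31.8

31.8


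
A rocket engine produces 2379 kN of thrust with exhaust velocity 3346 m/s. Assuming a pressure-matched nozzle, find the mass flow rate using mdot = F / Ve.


mdot = F / Ve = 2379000 / 3346 = 711.0 kg/s

711.0 kg/s


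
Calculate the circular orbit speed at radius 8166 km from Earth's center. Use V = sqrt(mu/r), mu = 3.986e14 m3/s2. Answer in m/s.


V = sqrt(3.986e14 / 8166000) = 6987 m/s

6987 m/s


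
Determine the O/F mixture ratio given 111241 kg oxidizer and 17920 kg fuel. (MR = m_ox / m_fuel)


MR = 111241 / 17920 = 6.21

6.21


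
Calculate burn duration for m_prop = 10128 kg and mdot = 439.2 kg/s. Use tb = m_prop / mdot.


tb = 10128 / 439.2 = 23.1 s

23.1 s


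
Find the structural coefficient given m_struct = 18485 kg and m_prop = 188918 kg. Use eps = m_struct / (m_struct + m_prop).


eps = 18485 / (18485 + 188918) = 0.0891

0.0891


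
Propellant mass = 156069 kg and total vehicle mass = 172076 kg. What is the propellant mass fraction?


PMF = 156069 / 172076 = 0.907

0.907


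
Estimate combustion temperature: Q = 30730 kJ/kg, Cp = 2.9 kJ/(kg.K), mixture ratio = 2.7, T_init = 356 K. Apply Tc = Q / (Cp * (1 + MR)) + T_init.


Tc = 30730 / (2.9 * (1 + 2.7)) + 356 = 3220 K

3220 K


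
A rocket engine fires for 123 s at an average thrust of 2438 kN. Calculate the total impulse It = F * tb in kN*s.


It = 2438 * 123 = 299874 kN*s

299874 kN*s


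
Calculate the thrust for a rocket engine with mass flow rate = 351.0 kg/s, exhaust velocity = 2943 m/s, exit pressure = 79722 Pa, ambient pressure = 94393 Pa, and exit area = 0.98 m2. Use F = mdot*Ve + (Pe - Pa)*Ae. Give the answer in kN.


F = 351.0 * 2943 + (79722 - 94393) * 0.98 = 1.0186e+06 N = 1018.6 kN

1018.6 kN


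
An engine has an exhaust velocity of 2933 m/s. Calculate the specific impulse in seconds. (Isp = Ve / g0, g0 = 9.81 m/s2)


Isp = Ve / g0 = 2933 / 9.81 = 299.0 s

299.0 s


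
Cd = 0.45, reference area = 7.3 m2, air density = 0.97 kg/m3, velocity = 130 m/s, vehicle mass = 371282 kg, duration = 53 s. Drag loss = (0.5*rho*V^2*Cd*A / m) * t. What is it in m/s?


D = 0.5 * 0.97 * 130^2 * 0.45 * 7.3 = 26925.5 N
a = 26925.5 / 371282 = 0.0725 m/s2
dV = 0.0725 * 53 = 3.8 m/s

3.8 m/s


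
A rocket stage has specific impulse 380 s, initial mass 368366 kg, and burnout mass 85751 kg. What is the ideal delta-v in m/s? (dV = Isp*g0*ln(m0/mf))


Ve = 380 * 9.81 = 3727.8 m/s
dV = 3727.8 * ln(368366/85751) = 5434 m/s

5434 m/s


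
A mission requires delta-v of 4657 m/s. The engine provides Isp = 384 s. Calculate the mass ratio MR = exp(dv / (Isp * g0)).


Ve = 384 * 9.81 = 3767.04 m/s
MR = exp(4657 / 3767.04) = 3.443

3.443


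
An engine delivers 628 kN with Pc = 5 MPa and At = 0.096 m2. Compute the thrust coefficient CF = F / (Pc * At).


CF = 628000 / (5e6 * 0.096) = 1.31

1.31


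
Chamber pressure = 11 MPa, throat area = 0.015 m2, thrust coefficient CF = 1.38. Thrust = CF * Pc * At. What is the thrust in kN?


F = 1.38 * 11e6 * 0.015 = 227700.0 N = 227.7 kN

227.7 kN


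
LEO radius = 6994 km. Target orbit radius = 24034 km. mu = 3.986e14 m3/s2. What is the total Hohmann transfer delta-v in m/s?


V1 = sqrt(mu/r1) = 7549.29 m/s
dV1 = V1*(sqrt(2*r2/(r1+r2)) - 1) = 1847.02 m/s
V2 = sqrt(mu/r2) = 4072.45 m/s
dV2 = V2*(1 - sqrt(2*r1/(r1+r2))) = 1338.08 m/s
Total dV = 3185 m/s

3185 m/s


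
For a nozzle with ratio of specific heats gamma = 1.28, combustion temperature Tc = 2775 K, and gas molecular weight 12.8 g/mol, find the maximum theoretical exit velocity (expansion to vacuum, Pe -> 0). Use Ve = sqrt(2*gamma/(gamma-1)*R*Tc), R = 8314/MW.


R = 8314 / 12.8 = 649.53 J/(kg.K)
Ve = sqrt(2 * 1.28 / (1.28 - 1) * 649.53 * 2775) = 4059 m/s

4059 m/s


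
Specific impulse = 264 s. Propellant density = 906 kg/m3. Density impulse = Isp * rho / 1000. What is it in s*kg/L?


rho*Isp = 264 * 906 / 1000 = 239 s*kg/L

239 s*kg/L


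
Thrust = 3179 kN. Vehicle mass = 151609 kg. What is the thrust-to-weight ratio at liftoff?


TWR = 3179000 / (151609 * 9.81) = 2.14

2.14


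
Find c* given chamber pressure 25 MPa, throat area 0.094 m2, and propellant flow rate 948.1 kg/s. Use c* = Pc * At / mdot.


c* = 25e6 * 0.094 / 948.1 = 2479 m/s

2479 m/s


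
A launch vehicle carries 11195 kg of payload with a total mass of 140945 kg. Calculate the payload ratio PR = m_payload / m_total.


PR = 11195 / 140945 = 0.0794

0.0794


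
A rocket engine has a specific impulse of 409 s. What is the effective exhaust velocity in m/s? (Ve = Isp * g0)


Ve = Isp * g0 = 409 * 9.81 = 4012.3 m/s

4012.3 m/s


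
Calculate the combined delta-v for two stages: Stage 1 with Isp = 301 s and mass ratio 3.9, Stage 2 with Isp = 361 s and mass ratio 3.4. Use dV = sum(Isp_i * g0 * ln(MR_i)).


dV1 = 301 * 9.81 * ln(3.9) = 4018.7 m/s
dV2 = 361 * 9.81 * ln(3.4) = 4333.9 m/s
Total dV = 4018.7 + 4333.9 = 8352.6 m/s ~ 8353 m/s

8353 m/s


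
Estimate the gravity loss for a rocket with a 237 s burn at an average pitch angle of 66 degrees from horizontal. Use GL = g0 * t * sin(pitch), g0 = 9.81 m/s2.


GL = 9.81 * 237 * sin(66 deg) = 2124 m/s

2124 m/s


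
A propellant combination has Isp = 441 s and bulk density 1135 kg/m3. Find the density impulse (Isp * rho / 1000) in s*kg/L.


rho*Isp = 441 * 1135 / 1000 = 501 s*kg/L

501 s*kg/L


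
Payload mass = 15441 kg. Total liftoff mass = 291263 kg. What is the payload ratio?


PR = 15441 / 291263 = 0.053

0.053


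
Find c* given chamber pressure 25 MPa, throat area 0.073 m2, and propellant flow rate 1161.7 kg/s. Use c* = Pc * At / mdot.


c* = 25e6 * 0.073 / 1161.7 = 1571 m/s

1571 m/s


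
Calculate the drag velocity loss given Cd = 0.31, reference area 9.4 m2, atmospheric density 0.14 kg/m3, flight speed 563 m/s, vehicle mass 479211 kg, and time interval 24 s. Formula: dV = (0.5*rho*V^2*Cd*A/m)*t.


D = 0.5 * 0.14 * 563^2 * 0.31 * 9.4 = 64655.34 N
a = 64655.34 / 479211 = 0.1349 m/s2
dV = 0.1349 * 24 = 3.2 m/s

3.2 m/s


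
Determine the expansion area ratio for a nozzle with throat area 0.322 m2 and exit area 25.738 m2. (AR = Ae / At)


AR = 25.738 / 0.322 = 79.9

79.9


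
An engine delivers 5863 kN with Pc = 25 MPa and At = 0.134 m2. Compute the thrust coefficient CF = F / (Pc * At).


CF = 5863000 / (25e6 * 0.134) = 1.75

1.75


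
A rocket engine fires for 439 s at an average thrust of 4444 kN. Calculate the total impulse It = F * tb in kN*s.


It = 4444 * 439 = 1950916 kN*s

1950916 kN*s


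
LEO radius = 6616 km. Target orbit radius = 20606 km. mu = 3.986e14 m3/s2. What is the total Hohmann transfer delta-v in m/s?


V1 = sqrt(mu/r1) = 7761.95 m/s
dV1 = V1*(sqrt(2*r2/(r1+r2)) - 1) = 1788.47 m/s
V2 = sqrt(mu/r2) = 4398.17 m/s
dV2 = V2*(1 - sqrt(2*r1/(r1+r2))) = 1331.8 m/s
Total dV = 3120 m/s

3120 m/s


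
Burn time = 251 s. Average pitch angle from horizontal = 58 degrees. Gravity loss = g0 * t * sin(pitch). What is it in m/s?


GL = 9.81 * 251 * sin(58 deg) = 2088 m/s

2088 m/s


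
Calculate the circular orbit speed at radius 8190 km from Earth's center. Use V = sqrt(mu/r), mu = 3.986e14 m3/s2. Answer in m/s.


V = sqrt(3.986e14 / 8190000) = 6976 m/s

6976 m/s


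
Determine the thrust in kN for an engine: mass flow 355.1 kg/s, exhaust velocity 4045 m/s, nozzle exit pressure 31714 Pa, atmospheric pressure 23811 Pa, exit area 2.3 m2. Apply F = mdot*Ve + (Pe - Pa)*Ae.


F = 355.1 * 4045 + (31714 - 23811) * 2.3 = 1.4546e+06 N = 1454.6 kN

1454.6 kN


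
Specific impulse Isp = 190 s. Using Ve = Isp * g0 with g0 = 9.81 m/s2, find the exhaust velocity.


Ve = Isp * g0 = 190 * 9.81 = 1863.9 m/s

1863.9 m/s


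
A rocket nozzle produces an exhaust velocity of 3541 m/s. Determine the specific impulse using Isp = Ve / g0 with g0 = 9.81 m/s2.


Isp = Ve / g0 = 3541 / 9.81 = 361.0 s

361.0 s


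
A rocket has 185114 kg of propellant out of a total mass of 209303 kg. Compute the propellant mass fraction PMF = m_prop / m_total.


PMF = 185114 / 209303 = 0.884

0.884


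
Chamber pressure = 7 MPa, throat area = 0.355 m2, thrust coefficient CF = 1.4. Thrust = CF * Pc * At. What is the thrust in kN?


F = 1.4 * 7e6 * 0.355 = 3.4790e+06 N = 3479.0 kN

3479.0 kN


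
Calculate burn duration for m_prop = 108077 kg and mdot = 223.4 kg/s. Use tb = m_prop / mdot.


tb = 108077 / 223.4 = 483.8 s

483.8 s


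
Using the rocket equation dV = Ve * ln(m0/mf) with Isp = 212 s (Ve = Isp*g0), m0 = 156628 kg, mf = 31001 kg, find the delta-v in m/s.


Ve = 212 * 9.81 = 2079.72 m/s
dV = 2079.72 * ln(156628/31001) = 3369 m/s

3369 m/s


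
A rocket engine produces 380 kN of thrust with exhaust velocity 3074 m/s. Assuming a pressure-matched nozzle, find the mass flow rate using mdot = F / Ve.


mdot = F / Ve = 380000 / 3074 = 123.6 kg/s

123.6 kg/s


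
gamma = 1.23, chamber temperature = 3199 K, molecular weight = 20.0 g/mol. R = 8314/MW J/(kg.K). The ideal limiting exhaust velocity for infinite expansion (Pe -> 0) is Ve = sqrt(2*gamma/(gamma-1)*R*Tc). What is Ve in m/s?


R = 8314 / 20.0 = 415.7 J/(kg.K)
Ve = sqrt(2 * 1.23 / (1.23 - 1) * 415.7 * 3199) = 3771 m/s

3771 m/s


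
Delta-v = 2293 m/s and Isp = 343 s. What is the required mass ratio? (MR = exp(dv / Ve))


Ve = 343 * 9.81 = 3364.83 m/s
MR = exp(2293 / 3364.83) = 1.977

1.977


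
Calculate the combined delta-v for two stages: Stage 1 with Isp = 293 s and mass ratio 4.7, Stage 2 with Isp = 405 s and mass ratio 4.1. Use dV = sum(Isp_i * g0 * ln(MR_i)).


dV1 = 293 * 9.81 * ln(4.7) = 4448.2 m/s
dV2 = 405 * 9.81 * ln(4.1) = 5605.9 m/s
Total dV = 4448.2 + 5605.9 = 10054.1 m/s ~ 10054 m/s

10054 m/s


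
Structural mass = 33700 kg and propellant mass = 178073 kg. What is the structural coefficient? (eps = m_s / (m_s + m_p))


eps = 33700 / (33700 + 178073) = 0.1591

0.1591


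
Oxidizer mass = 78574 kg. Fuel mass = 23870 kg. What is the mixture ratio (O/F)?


MR = 78574 / 23870 = 3.29

3.29


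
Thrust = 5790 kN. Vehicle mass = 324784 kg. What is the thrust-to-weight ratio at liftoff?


TWR = 5790000 / (324784 * 9.81) = 1.82

1.82


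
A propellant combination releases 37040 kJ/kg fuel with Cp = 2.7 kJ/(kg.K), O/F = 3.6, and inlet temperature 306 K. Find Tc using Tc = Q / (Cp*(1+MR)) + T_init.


Tc = 37040 / (2.7 * (1 + 3.6)) + 306 = 3288 K

3288 K


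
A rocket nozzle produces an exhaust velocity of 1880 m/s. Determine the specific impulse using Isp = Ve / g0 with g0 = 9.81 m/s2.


Isp = Ve / g0 = 1880 / 9.81 = 191.6 s

191.6 s


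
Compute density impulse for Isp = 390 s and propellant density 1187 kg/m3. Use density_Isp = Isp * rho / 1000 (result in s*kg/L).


rho*Isp = 390 * 1187 / 1000 = 463 s*kg/L

463 s*kg/L


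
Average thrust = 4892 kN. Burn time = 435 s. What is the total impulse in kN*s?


It = 4892 * 435 = 2128020 kN*s

2128020 kN*s


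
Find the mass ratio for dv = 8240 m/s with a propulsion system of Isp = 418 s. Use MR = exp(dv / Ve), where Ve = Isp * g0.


Ve = 418 * 9.81 = 4100.58 m/s
MR = exp(8240 / 4100.58) = 7.459

7.459


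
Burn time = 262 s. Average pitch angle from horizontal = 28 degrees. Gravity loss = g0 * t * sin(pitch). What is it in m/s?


GL = 9.81 * 262 * sin(28 deg) = 1207 m/s

1207 m/s


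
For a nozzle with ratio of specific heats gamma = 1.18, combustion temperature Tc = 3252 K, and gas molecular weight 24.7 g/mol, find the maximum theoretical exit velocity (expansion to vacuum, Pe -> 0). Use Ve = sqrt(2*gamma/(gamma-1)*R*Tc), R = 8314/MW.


R = 8314 / 24.7 = 336.6 J/(kg.K)
Ve = sqrt(2 * 1.18 / (1.18 - 1) * 336.6 * 3252) = 3788 m/s

3788 m/s


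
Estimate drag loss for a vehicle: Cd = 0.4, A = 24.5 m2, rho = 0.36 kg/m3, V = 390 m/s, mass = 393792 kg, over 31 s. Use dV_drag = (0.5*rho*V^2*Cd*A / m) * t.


D = 0.5 * 0.36 * 390^2 * 0.4 * 24.5 = 268304.4 N
a = 268304.4 / 393792 = 0.6813 m/s2
dV = 0.6813 * 31 = 21.1 m/s

21.1 m/s


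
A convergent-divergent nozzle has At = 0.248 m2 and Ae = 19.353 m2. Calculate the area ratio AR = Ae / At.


AR = 19.353 / 0.248 = 78.0

78.0


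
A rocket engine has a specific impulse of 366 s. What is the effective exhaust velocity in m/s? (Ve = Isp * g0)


Ve = Isp * g0 = 366 * 9.81 = 3590.5 m/s

3590.5 m/s


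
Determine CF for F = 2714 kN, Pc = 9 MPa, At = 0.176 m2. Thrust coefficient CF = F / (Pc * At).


CF = 2714000 / (9e6 * 0.176) = 1.71

1.71


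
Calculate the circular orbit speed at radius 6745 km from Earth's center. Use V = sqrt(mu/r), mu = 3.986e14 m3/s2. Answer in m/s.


V = sqrt(3.986e14 / 6745000) = 7687 m/s

7687 m/s


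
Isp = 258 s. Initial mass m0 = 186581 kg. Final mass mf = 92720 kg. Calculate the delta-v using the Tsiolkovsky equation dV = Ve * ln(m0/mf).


Ve = 258 * 9.81 = 2530.98 m/s
dV = 2530.98 * ln(186581/92720) = 1770 m/s

1770 m/s


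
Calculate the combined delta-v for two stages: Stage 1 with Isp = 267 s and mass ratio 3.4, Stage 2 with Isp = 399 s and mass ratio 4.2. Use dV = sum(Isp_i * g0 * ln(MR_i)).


dV1 = 267 * 9.81 * ln(3.4) = 3205.4 m/s
dV2 = 399 * 9.81 * ln(4.2) = 5617.2 m/s
Total dV = 3205.4 + 5617.2 = 8822.6 m/s ~ 8823 m/s

8823 m/s


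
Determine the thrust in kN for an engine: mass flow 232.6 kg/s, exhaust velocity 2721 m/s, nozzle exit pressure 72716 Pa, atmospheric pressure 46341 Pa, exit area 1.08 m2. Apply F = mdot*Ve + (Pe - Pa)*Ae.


F = 232.6 * 2721 + (72716 - 46341) * 1.08 = 661390.0 N = 661.4 kN

661.4 kN


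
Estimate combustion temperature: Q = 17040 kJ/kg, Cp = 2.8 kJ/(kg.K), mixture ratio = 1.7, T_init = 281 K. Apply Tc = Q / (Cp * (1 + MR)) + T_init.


Tc = 17040 / (2.8 * (1 + 1.7)) + 281 = 2535 K

2535 K


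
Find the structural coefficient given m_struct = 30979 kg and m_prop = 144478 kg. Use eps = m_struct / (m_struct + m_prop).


eps = 30979 / (30979 + 144478) = 0.1766

0.1766


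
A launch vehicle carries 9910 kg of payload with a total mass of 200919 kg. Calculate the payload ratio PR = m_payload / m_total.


PR = 9910 / 200919 = 0.0493

0.0493


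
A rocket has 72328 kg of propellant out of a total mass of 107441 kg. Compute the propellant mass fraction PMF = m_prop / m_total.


PMF = 72328 / 107441 = 0.673

0.673


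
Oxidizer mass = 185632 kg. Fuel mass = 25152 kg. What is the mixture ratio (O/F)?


MR = 185632 / 25152 = 7.38

7.38


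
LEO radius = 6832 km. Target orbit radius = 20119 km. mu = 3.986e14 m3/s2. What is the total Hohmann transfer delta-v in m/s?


V1 = sqrt(mu/r1) = 7638.26 m/s
dV1 = V1*(sqrt(2*r2/(r1+r2)) - 1) = 1694.83 m/s
V2 = sqrt(mu/r2) = 4451.08 m/s
dV2 = V2*(1 - sqrt(2*r1/(r1+r2))) = 1281.75 m/s
Total dV = 2977 m/s

2977 m/s


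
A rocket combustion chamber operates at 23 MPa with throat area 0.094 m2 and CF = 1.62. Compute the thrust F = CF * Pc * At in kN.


F = 1.62 * 23e6 * 0.094 = 3.5024e+06 N = 3502.4 kN

3502.4 kN


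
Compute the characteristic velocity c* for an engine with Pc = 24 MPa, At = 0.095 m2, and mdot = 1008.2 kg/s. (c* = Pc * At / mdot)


c* = 24e6 * 0.095 / 1008.2 = 2261 m/s

2261 m/s


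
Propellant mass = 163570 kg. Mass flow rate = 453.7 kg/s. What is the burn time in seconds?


tb = 163570 / 453.7 = 360.5 s

360.5 s


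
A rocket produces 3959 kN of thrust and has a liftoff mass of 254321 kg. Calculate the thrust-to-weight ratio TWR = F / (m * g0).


TWR = 3959000 / (254321 * 9.81) = 1.59

1.59


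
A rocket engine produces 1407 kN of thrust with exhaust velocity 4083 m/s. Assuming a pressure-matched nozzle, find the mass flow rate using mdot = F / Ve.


mdot = F / Ve = 1407000 / 4083 = 344.6 kg/s

344.6 kg/s


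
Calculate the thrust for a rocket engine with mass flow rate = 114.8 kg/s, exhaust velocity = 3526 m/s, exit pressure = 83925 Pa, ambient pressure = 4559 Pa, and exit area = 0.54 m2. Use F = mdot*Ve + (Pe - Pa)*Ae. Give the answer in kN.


F = 114.8 * 3526 + (83925 - 4559) * 0.54 = 447642.0 N = 447.6 kN

447.6 kN


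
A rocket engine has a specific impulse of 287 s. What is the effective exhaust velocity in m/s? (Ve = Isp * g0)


Ve = Isp * g0 = 287 * 9.81 = 2815.5 m/s

2815.5 m/s


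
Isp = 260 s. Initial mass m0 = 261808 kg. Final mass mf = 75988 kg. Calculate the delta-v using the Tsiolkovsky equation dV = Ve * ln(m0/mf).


Ve = 260 * 9.81 = 2550.6 m/s
dV = 2550.6 * ln(261808/75988) = 3155 m/s

3155 m/s


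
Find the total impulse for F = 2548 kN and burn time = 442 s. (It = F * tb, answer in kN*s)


It = 2548 * 442 = 1126216 kN*s

1126216 kN*s


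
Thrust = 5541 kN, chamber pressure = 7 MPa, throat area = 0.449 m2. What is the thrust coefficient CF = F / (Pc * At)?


CF = 5541000 / (7e6 * 0.449) = 1.76

1.76


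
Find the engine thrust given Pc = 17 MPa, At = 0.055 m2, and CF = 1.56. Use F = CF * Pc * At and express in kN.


F = 1.56 * 17e6 * 0.055 = 1.4586e+06 N = 1458.6 kN

1458.6 kN


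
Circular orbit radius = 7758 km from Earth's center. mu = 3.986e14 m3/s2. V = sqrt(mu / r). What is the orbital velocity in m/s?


V = sqrt(3.986e14 / 7758000) = 7168 m/s

7168 m/s


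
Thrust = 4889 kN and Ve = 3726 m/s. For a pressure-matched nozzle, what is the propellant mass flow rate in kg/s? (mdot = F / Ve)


mdot = F / Ve = 4889000 / 3726 = 1312.1 kg/s

1312.1 kg/s


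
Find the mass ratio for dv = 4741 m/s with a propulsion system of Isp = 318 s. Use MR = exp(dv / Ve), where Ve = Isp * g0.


Ve = 318 * 9.81 = 3119.58 m/s
MR = exp(4741 / 3119.58) = 4.571

4.571


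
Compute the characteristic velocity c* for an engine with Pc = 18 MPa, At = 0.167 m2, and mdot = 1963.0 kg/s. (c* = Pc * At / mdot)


c* = 18e6 * 0.167 / 1963.0 = 1531 m/s

1531 m/s


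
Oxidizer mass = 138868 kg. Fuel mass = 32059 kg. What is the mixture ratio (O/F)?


MR = 138868 / 32059 = 4.33

4.33


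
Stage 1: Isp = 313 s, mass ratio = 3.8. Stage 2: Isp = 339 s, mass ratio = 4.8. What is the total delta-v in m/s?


dV1 = 313 * 9.81 * ln(3.8) = 4099.2 m/s
dV2 = 339 * 9.81 * ln(4.8) = 5216.6 m/s
Total dV = 4099.2 + 5216.6 = 9315.8 m/s ~ 9316 m/s

9316 m/s


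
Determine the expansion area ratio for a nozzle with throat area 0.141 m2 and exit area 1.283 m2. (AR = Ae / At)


AR = 1.283 / 0.141 = 9.1

9.1


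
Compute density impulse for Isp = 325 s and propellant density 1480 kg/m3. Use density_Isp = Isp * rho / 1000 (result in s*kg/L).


rho*Isp = 325 * 1480 / 1000 = 481 s*kg/L

481 s*kg/L


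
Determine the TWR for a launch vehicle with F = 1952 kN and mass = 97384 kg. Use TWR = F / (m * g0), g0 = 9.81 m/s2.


TWR = 1952000 / (97384 * 9.81) = 2.04

2.04


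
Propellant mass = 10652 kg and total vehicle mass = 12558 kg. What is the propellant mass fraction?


PMF = 10652 / 12558 = 0.848

0.848


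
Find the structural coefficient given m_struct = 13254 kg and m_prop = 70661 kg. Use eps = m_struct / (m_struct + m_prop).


eps = 13254 / (13254 + 70661) = 0.1579

0.1579


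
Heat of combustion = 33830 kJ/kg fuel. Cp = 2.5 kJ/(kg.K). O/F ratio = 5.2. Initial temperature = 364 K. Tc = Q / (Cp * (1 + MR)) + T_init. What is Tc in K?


Tc = 33830 / (2.5 * (1 + 5.2)) + 364 = 2547 K

2547 K


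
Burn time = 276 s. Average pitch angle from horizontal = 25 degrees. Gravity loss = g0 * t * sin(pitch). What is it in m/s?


GL = 9.81 * 276 * sin(25 deg) = 1144 m/s

1144 m/s


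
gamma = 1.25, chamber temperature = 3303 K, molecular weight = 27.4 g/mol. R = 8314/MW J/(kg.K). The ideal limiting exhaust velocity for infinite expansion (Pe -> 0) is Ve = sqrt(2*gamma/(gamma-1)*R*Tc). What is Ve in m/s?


R = 8314 / 27.4 = 303.43 J/(kg.K)
Ve = sqrt(2 * 1.25 / (1.25 - 1) * 303.43 * 3303) = 3166 m/s

3166 m/s


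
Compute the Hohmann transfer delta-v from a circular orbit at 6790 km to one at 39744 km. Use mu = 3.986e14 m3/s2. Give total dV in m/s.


V1 = sqrt(mu/r1) = 7661.85 m/s
dV1 = V1*(sqrt(2*r2/(r1+r2)) - 1) = 2351.96 m/s
V2 = sqrt(mu/r2) = 3166.89 m/s
dV2 = V2*(1 - sqrt(2*r1/(r1+r2))) = 1456.1 m/s
Total dV = 3808 m/s

3808 m/s


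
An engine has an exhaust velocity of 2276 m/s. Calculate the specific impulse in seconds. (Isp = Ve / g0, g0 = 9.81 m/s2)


Isp = Ve / g0 = 2276 / 9.81 = 232.0 s

232.0 s


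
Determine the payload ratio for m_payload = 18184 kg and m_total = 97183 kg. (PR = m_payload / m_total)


PR = 18184 / 97183 = 0.1871

0.1871


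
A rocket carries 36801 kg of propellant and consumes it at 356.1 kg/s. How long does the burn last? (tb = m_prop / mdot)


tb = 36801 / 356.1 = 103.3 s

103.3 s


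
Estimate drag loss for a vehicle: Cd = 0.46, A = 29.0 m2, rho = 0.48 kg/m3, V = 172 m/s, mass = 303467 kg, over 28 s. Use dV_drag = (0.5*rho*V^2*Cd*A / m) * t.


D = 0.5 * 0.48 * 172^2 * 0.46 * 29.0 = 94716.13 N
a = 94716.13 / 303467 = 0.3121 m/s2
dV = 0.3121 * 28 = 8.7 m/s

8.7 m/s


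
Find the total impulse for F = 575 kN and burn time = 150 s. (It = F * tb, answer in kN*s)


It = 575 * 150 = 86250 kN*s

86250 kN*s


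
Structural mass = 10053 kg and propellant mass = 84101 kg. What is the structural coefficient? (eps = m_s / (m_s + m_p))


eps = 10053 / (10053 + 84101) = 0.1068

0.1068


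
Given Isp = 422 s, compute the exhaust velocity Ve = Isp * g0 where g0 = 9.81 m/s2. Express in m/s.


Ve = Isp * g0 = 422 * 9.81 = 4139.8 m/s

4139.8 m/s


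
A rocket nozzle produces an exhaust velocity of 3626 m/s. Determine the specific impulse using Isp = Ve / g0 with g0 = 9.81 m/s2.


Isp = Ve / g0 = 3626 / 9.81 = 369.6 s

369.6 s


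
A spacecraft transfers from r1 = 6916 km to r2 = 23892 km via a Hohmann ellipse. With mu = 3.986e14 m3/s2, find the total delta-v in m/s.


V1 = sqrt(mu/r1) = 7591.74 m/s
dV1 = V1*(sqrt(2*r2/(r1+r2)) - 1) = 1863.03 m/s
V2 = sqrt(mu/r2) = 4084.53 m/s
dV2 = V2*(1 - sqrt(2*r1/(r1+r2))) = 1347.67 m/s
Total dV = 3211 m/s

3211 m/s


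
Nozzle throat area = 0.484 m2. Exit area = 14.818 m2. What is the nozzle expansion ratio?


AR = 14.818 / 0.484 = 30.6

30.6


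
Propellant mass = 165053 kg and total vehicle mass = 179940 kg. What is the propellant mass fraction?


PMF = 165053 / 179940 = 0.917

0.917


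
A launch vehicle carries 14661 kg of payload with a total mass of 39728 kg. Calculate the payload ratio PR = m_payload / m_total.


PR = 14661 / 39728 = 0.369

0.369


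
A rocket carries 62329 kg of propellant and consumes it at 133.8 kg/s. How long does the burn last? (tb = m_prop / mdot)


tb = 62329 / 133.8 = 465.8 s

465.8 s


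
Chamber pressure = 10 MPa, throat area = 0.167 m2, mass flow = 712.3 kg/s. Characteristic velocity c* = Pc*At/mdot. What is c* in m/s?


c* = 10e6 * 0.167 / 712.3 = 2345 m/s

2345 m/s


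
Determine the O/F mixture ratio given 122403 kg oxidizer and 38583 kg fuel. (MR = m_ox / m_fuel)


MR = 122403 / 38583 = 3.17

3.17


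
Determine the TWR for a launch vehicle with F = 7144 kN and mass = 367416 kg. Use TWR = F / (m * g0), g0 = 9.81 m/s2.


TWR = 7144000 / (367416 * 9.81) = 1.98

1.98


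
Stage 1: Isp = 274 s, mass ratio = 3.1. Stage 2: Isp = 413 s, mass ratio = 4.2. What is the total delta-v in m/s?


dV1 = 274 * 9.81 * ln(3.1) = 3041.1 m/s
dV2 = 413 * 9.81 * ln(4.2) = 5814.3 m/s
Total dV = 3041.1 + 5814.3 = 8855.4 m/s ~ 8855 m/s

8855 m/s


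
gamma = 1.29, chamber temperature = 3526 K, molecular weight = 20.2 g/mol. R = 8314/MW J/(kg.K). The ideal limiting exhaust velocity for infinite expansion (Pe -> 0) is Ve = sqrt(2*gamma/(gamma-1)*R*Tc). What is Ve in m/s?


R = 8314 / 20.2 = 411.58 J/(kg.K)
Ve = sqrt(2 * 1.29 / (1.29 - 1) * 411.58 * 3526) = 3593 m/s

3593 m/s


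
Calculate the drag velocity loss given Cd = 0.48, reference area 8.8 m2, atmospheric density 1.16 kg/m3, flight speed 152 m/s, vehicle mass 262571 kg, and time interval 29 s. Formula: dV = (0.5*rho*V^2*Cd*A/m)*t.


D = 0.5 * 1.16 * 152^2 * 0.48 * 8.8 = 56602.95 N
a = 56602.95 / 262571 = 0.2156 m/s2
dV = 0.2156 * 29 = 6.3 m/s

6.3 m/s


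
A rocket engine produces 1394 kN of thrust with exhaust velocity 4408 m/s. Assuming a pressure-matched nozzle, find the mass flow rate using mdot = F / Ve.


mdot = F / Ve = 1394000 / 4408 = 316.2 kg/s

316.2 kg/s


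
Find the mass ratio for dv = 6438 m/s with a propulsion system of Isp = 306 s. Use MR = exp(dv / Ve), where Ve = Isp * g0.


Ve = 306 * 9.81 = 3001.86 m/s
MR = exp(6438 / 3001.86) = 8.539

8.539


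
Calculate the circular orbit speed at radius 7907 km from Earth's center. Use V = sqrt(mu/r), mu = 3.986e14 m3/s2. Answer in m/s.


V = sqrt(3.986e14 / 7907000) = 7100 m/s

7100 m/s


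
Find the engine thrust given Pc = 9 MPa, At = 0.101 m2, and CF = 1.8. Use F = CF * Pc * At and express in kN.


F = 1.8 * 9e6 * 0.101 = 1.6362e+06 N = 1636.2 kN

1636.2 kN


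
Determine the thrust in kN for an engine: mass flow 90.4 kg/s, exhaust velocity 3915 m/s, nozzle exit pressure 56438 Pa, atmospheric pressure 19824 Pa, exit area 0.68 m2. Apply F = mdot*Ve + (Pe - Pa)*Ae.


F = 90.4 * 3915 + (56438 - 19824) * 0.68 = 378814.0 N = 378.8 kN

378.8 kN


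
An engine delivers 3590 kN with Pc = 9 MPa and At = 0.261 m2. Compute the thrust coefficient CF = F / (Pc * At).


CF = 3590000 / (9e6 * 0.261) = 1.53

1.53


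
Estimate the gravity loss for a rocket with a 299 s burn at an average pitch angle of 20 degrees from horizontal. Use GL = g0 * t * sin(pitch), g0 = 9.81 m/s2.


GL = 9.81 * 299 * sin(20 deg) = 1003 m/s

1003 m/s


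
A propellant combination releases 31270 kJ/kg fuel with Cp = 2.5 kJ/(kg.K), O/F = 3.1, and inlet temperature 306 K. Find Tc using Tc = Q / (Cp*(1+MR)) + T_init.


Tc = 31270 / (2.5 * (1 + 3.1)) + 306 = 3357 K

3357 K


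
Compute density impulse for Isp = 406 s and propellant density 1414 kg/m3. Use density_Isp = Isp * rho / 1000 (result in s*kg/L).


rho*Isp = 406 * 1414 / 1000 = 574 s*kg/L

574 s*kg/L


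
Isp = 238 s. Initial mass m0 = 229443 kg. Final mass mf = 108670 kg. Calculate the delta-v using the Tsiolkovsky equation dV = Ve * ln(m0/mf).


Ve = 238 * 9.81 = 2334.78 m/s
dV = 2334.78 * ln(229443/108670) = 1745 m/s

1745 m/s


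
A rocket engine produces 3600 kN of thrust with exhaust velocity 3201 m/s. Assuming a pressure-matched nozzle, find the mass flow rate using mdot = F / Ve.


mdot = F / Ve = 3600000 / 3201 = 1124.6 kg/s

1124.6 kg/s


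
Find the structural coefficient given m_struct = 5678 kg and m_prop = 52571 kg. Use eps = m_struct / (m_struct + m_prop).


eps = 5678 / (5678 + 52571) = 0.0975

0.0975


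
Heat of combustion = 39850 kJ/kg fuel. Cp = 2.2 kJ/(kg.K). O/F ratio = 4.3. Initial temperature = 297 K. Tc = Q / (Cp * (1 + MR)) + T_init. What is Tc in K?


Tc = 39850 / (2.2 * (1 + 4.3)) + 297 = 3715 K

3715 K


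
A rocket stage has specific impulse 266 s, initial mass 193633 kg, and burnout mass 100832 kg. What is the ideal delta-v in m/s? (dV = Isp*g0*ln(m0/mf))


Ve = 266 * 9.81 = 2609.46 m/s
dV = 2609.46 * ln(193633/100832) = 1703 m/s

1703 m/s


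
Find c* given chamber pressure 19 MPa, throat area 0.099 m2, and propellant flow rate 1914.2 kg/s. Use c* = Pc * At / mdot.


c* = 19e6 * 0.099 / 1914.2 = 983 m/s

983 m/s


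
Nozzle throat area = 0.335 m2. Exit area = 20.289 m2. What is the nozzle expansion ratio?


AR = 20.289 / 0.335 = 60.6

60.6


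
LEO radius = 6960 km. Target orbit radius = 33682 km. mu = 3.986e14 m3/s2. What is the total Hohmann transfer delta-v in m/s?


V1 = sqrt(mu/r1) = 7567.7 m/s
dV1 = V1*(sqrt(2*r2/(r1+r2)) - 1) = 2175.25 m/s
V2 = sqrt(mu/r2) = 3440.09 m/s
dV2 = V2*(1 - sqrt(2*r1/(r1+r2))) = 1426.82 m/s
Total dV = 3602 m/s

3602 m/s


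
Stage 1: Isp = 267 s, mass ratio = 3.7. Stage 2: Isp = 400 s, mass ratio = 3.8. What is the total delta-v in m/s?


dV1 = 267 * 9.81 * ln(3.7) = 3426.9 m/s
dV2 = 400 * 9.81 * ln(3.8) = 5238.5 m/s
Total dV = 3426.9 + 5238.5 = 8665.4 m/s ~ 8665 m/s

8665 m/s


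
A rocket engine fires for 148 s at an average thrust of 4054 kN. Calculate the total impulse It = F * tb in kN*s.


It = 4054 * 148 = 599992 kN*s

599992 kN*s


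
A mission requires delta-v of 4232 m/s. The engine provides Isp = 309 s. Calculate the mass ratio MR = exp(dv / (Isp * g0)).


Ve = 309 * 9.81 = 3031.29 m/s
MR = exp(4232 / 3031.29) = 4.039

4.039


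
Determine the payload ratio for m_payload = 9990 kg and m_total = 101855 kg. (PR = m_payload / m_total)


PR = 9990 / 101855 = 0.0981

0.0981


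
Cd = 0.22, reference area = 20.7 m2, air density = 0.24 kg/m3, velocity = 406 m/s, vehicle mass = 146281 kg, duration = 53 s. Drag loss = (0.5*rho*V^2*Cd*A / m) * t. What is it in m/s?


D = 0.5 * 0.24 * 406^2 * 0.22 * 20.7 = 90079.58 N
a = 90079.58 / 146281 = 0.6158 m/s2
dV = 0.6158 * 53 = 32.6 m/s

32.6 m/s


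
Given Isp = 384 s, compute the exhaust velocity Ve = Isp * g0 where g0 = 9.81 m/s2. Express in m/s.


Ve = Isp * g0 = 384 * 9.81 = 3767.0 m/s

3767.0 m/s


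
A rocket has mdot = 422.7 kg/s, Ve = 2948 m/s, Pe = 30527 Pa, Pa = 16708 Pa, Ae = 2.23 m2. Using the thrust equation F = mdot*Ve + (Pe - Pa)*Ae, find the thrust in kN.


F = 422.7 * 2948 + (30527 - 16708) * 2.23 = 1.2769e+06 N = 1276.9 kN

1276.9 kN


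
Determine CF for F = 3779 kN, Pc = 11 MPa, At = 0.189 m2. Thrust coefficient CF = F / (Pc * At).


CF = 3779000 / (11e6 * 0.189) = 1.82

1.82


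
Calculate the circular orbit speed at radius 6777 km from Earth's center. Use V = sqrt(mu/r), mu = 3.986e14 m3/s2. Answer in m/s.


V = sqrt(3.986e14 / 6777000) = 7669 m/s

7669 m/s


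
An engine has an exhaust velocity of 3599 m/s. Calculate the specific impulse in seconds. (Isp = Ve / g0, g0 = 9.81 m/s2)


Isp = Ve / g0 = 3599 / 9.81 = 366.9 s

366.9 s


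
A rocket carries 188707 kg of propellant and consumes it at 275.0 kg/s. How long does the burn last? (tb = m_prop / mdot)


tb = 188707 / 275.0 = 686.2 s

686.2 s


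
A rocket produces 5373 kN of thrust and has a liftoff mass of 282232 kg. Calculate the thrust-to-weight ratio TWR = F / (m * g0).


TWR = 5373000 / (282232 * 9.81) = 1.94

1.94


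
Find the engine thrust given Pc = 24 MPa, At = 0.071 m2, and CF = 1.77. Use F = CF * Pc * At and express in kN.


F = 1.77 * 24e6 * 0.071 = 3.0161e+06 N = 3016.1 kN

3016.1 kN


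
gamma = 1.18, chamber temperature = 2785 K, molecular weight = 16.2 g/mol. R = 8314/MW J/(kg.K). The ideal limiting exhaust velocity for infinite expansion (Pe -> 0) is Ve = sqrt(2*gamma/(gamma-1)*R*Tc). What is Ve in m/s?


R = 8314 / 16.2 = 513.21 J/(kg.K)
Ve = sqrt(2 * 1.18 / (1.18 - 1) * 513.21 * 2785) = 4329 m/s

4329 m/s


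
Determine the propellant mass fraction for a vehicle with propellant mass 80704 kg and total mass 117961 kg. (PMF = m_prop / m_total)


PMF = 80704 / 117961 = 0.684

0.684


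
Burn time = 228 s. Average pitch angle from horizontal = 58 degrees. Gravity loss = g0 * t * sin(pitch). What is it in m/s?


GL = 9.81 * 228 * sin(58 deg) = 1897 m/s

1897 m/s


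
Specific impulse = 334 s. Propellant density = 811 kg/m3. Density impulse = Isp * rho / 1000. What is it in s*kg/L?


rho*Isp = 334 * 811 / 1000 = 271 s*kg/L

271 s*kg/L


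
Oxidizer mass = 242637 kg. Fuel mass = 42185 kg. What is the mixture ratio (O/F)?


MR = 242637 / 42185 = 5.75

5.75


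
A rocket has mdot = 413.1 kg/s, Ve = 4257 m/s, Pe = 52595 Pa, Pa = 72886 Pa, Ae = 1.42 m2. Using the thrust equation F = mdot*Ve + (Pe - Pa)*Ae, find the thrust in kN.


F = 413.1 * 4257 + (52595 - 72886) * 1.42 = 1.7298e+06 N = 1729.8 kN

1729.8 kN


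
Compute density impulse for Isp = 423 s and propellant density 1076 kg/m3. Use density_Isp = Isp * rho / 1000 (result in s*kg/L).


rho*Isp = 423 * 1076 / 1000 = 455 s*kg/L

455 s*kg/L


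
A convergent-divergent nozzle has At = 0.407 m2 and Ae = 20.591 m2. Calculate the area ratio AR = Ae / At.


AR = 20.591 / 0.407 = 50.6

50.6


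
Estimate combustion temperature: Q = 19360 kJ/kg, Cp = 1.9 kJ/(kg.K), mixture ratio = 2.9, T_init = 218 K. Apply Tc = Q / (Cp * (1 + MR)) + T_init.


Tc = 19360 / (1.9 * (1 + 2.9)) + 218 = 2831 K

2831 K


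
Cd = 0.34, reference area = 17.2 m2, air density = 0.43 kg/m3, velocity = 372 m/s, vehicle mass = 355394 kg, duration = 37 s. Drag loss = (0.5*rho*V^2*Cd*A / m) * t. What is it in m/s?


D = 0.5 * 0.43 * 372^2 * 0.34 * 17.2 = 173992.97 N
a = 173992.97 / 355394 = 0.4896 m/s2
dV = 0.4896 * 37 = 18.1 m/s

18.1 m/s


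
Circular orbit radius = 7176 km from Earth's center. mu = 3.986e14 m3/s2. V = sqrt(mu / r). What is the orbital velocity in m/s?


V = sqrt(3.986e14 / 7176000) = 7453 m/s

7453 m/s


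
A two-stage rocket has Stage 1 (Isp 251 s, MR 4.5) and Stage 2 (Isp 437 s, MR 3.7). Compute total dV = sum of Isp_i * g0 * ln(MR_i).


dV1 = 251 * 9.81 * ln(4.5) = 3703.5 m/s
dV2 = 437 * 9.81 * ln(3.7) = 5608.8 m/s
Total dV = 3703.5 + 5608.8 = 9312.3 m/s ~ 9312 m/s

9312 m/s


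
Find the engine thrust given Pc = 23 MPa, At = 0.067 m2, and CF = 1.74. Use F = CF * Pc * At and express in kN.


F = 1.74 * 23e6 * 0.067 = 2.6813e+06 N = 2681.3 kN

2681.3 kN


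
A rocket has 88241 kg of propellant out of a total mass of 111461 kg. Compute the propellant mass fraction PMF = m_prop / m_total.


PMF = 88241 / 111461 = 0.792

0.792


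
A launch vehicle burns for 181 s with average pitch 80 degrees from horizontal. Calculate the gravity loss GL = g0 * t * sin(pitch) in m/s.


GL = 9.81 * 181 * sin(80 deg) = 1749 m/s

1749 m/s


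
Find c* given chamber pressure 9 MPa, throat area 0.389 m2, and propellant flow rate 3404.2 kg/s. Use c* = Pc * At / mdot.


c* = 9e6 * 0.389 / 3404.2 = 1028 m/s

1028 m/s


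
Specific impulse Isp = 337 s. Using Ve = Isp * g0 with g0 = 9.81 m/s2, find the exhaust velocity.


Ve = Isp * g0 = 337 * 9.81 = 3306.0 m/s

3306.0 m/s


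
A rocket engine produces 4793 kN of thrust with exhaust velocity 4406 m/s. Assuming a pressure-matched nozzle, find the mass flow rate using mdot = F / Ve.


mdot = F / Ve = 4793000 / 4406 = 1087.8 kg/s

1087.8 kg/s


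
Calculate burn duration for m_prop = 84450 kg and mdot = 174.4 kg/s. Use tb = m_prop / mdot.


tb = 84450 / 174.4 = 484.2 s

484.2 s
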